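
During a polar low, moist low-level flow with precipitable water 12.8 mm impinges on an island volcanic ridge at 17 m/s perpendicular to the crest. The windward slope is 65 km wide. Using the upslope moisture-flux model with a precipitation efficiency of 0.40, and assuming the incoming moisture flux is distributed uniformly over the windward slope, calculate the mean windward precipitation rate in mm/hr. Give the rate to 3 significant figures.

Incoming column moisture flux per unit ridge length: F = V × PW = 17 × 12.8 = 217.6 mm·m/s.
Spread over the 65 km slope with efficiency ε = 0.40: R = ε·F/W = 0.40 × 217.6 / 65000 m = 1.339e-03 mm/s.
R = 1.339e-03 × 3600 = 4.82 mm/hr.

R ≈ 4.82 mm/hr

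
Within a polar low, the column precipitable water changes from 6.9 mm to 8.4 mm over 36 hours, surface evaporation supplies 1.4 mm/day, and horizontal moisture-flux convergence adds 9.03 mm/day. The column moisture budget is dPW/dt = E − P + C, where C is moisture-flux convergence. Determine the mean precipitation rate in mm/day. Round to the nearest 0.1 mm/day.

dPW/dt = (8.4 − 6.9) mm / (36/24 day) = +1.000 mm/day.
P = E + C − dPW/dt = 1.4 + (9.03) − (+1.000) = 9.4 mm/day.

P ≈ 9.4 mm/day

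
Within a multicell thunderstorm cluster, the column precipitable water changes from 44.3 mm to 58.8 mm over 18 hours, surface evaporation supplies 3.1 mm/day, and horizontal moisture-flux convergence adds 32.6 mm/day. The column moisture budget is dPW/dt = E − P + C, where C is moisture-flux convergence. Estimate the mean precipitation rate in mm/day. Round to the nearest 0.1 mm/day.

P ≈ 16.4 mm/day

dPW/dt = (58.8 − 44.3) mm / (18/24 day) = +19.333 mm/day.
P = E + C − dPW/dt = 3.1 + (32.6) − (+19.333) = 16.4 mm/day.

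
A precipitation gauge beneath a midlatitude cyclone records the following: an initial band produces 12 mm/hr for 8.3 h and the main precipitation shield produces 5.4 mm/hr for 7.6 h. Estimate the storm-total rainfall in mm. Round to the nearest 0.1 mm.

total ≈ 140.6 mm

Total = Σ Rᵢ Δtᵢ = 12 × 8.3 + 5.4 × 7.6
      = 99.6 + 41.04 = 140.6 mm.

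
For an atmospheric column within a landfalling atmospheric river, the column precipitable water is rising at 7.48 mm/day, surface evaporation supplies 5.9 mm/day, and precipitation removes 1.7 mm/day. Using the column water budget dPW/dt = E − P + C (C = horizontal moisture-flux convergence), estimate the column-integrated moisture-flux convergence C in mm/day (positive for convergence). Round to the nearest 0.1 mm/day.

dPW/dt = +7.48 mm/day.
C = dPW/dt − E + P = (+7.48) − 5.9 + 1.7 = 3.3 mm/day.

C ≈ 3.3 mm/day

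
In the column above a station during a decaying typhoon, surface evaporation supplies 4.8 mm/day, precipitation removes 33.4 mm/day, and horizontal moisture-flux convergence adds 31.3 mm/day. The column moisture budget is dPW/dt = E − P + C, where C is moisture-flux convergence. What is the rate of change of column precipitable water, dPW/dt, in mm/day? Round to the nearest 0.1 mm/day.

dPW/dt = E − P + C = 4.8 − 33.4 + (31.3) = 2.7 mm/day.

dPW/dt ≈ 2.7 mm/day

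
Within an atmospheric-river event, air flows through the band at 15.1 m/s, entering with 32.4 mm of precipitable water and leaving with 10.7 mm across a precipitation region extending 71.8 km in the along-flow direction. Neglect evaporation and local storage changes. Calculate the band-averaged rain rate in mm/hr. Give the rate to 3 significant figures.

Column moisture flux per unit crosswind length is F = V × PW.
Inflow: F_in = 15.1 × 32.4 = 489.24 mm·m/s
Outflow: F_out = 15.1 × 10.7 = 161.57 mm·m/s
Steady-state rate R = (F_in − F_out)/L = (489.24 − 161.57) / 71800 m = 4.564e-03 mm/s.
R = 4.564e-03 × 3600 = 16.4 mm/hr.

R ≈ 16.4 mm/hr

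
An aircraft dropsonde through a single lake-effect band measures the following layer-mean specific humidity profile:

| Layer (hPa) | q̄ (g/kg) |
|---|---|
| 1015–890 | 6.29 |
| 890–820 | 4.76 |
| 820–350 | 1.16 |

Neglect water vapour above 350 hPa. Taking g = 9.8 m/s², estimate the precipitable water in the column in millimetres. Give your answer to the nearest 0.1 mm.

Precipitable water is the column-integrated vapour mass per unit area: PW = (1/g) Σ q̄ Δp, with q in kg/kg and Δp in Pa (1 kg/m² of water = 1 mm).
Layer 1015–890 hPa: Δp = 125 hPa = 12500 Pa, q̄ = 0.00629 kg/kg → 0.00629 × 12500 / 9.8 = 8.02 mm
Layer 890–820 hPa: Δp = 70 hPa = 7000 Pa, q̄ = 0.00476 kg/kg → 0.00476 × 7000 / 9.8 = 3.40 mm
Layer 820–350 hPa: Δp = 470 hPa = 47000 Pa, q̄ = 0.00116 kg/kg → 0.00116 × 47000 / 9.8 = 5.56 mm
PW = 8.02 + 3.40 + 5.56 = 16.98 ≈ 17.0 mm.

PW ≈ 17.0 mm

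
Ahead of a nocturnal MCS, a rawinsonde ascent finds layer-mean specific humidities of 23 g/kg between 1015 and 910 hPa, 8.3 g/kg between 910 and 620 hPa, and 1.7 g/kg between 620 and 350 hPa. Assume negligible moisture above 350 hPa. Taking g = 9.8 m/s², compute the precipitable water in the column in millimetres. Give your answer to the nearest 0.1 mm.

Precipitable water is the column-integrated vapour mass per unit area: PW = (1/g) Σ q̄ Δp, with q in kg/kg and Δp in Pa (1 kg/m² of water = 1 mm).
Layer 1015–910 hPa: Δp = 105 hPa = 10500 Pa, q̄ = 0.023 kg/kg → 0.023 × 10500 / 9.8 = 24.64 mm
Layer 910–620 hPa: Δp = 290 hPa = 29000 Pa, q̄ = 0.0083 kg/kg → 0.0083 × 29000 / 9.8 = 24.56 mm
Layer 620–350 hPa: Δp = 270 hPa = 27000 Pa, q̄ = 0.0017 kg/kg → 0.0017 × 27000 / 9.8 = 4.68 mm
PW = 24.64 + 24.56 + 4.68 = 53.88 ≈ 53.9 mm.

PW ≈ 53.9 mm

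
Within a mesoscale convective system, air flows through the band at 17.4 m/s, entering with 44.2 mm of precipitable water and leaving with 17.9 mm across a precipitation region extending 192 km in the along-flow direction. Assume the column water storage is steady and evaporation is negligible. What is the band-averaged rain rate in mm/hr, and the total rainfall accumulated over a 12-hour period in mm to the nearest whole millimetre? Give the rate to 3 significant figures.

Column moisture flux per unit crosswind length is F = V × PW.
Inflow: F_in = 17.4 × 44.2 = 769.08 mm·m/s
Outflow: F_out = 17.4 × 17.9 = 311.46 mm·m/s
Steady-state rate R = (F_in − F_out)/L = (769.08 − 311.46) / 192000 m = 2.383e-03 mm/s.
R = 2.383e-03 × 3600 = 8.58 mm/hr.
Over 12 h: total = 8.58 × 12 = 102.96 ≈ 103 mm.

R ≈ 8.58 mm/hr; total ≈ 103 mm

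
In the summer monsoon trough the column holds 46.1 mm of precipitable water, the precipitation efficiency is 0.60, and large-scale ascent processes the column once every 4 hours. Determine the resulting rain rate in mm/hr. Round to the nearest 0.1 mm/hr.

Each overturning extracts ε × PW = 0.60 × 46.1 = 27.66 mm.
Rate = ε·PW / τ = 27.66 / 4 h = 6.9 mm/hr.

R ≈ 6.9 mm/hr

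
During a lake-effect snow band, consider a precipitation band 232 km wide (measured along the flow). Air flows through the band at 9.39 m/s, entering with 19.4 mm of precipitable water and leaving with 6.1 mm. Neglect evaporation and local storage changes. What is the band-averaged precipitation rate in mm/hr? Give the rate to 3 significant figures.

Column moisture flux per unit crosswind length is F = V × PW.
Inflow: F_in = 9.39 × 19.4 = 182.166 mm·m/s
Outflow: F_out = 9.39 × 6.1 = 57.279 mm·m/s
Steady-state rate R = (F_in − F_out)/L = (182.166 − 57.279) / 232000 m = 5.383e-04 mm/s.
R = 5.383e-04 × 3600 = 1.94 mm/hr.

R ≈ 1.94 mm/hr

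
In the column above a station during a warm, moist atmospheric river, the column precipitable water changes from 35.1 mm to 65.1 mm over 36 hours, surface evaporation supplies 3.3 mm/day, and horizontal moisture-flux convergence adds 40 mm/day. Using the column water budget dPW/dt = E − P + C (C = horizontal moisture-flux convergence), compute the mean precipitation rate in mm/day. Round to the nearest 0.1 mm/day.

P ≈ 23.3 mm/day

dPW/dt = (65.1 − 35.1) mm / (36/24 day) = +20.000 mm/day.
P = E + C − dPW/dt = 3.3 + (40) − (+20.000) = 23.3 mm/day.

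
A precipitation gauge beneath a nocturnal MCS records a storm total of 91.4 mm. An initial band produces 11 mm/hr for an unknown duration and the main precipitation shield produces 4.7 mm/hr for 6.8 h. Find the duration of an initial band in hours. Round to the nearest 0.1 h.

duration ≈ 5.4 h

Known phases: 4.7 × 6.8 = 31.96 mm.
Remaining depth = 91.4 − 31.96 = 59.44 mm.
Duration = 59.44 / 11 = 5.4 h.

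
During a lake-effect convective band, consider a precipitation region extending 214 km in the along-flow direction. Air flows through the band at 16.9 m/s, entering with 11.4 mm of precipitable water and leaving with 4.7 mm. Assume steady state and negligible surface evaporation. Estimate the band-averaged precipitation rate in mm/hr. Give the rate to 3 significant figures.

R ≈ 1.90 mm/hr

Column moisture flux per unit crosswind length is F = V × PW.
Inflow: F_in = 16.9 × 11.4 = 192.66 mm·m/s
Outflow: F_out = 16.9 × 4.7 = 79.43 mm·m/s
Steady-state rate R = (F_in − F_out)/L = (192.66 − 79.43) / 214000 m = 5.291e-04 mm/s.
R = 5.291e-04 × 3600 = 1.90 mm/hr.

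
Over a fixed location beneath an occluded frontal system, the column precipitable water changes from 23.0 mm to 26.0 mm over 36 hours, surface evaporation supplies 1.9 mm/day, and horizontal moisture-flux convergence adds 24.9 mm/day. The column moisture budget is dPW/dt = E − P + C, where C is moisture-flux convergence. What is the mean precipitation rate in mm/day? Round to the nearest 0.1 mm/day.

dPW/dt = (26.0 − 23.0) mm / (36/24 day) = +2.000 mm/day.
P = E + C − dPW/dt = 1.9 + (24.9) − (+2.000) = 24.8 mm/day.

P ≈ 24.8 mm/day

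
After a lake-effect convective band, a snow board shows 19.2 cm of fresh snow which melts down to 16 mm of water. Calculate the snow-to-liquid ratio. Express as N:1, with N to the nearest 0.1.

Ratio = snow depth / SWE = 192 mm / 16 mm = 12.0, i.e. 12.0:1.

ratio ≈ 12.0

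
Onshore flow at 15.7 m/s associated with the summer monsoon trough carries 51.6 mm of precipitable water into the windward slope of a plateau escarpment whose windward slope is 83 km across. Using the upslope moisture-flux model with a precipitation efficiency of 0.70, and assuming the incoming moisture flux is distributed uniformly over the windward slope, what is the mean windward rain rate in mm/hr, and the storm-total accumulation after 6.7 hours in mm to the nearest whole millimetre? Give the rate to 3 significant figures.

Incoming column moisture flux per unit ridge length: F = V × PW = 15.7 × 51.6 = 810.12 mm·m/s.
Spread over the 83 km slope with efficiency ε = 0.70: R = ε·F/W = 0.70 × 810.12 / 83000 m = 6.832e-03 mm/s.
R = 6.832e-03 × 3600 = 24.6 mm/hr.
Over 6.7 h: total = 24.6 × 6.7 = 164.82 ≈ 165 mm.

R ≈ 24.6 mm/hr; total ≈ 165 mm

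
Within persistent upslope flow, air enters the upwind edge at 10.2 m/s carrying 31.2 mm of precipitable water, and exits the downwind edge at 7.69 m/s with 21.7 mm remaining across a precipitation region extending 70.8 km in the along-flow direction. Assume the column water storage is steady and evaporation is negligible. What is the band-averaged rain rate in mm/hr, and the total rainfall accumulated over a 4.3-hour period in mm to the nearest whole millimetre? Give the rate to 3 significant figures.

R ≈ 7.70 mm/hr; total ≈ 33 mm

Column moisture flux per unit crosswind length is F = V × PW.
Inflow: F_in = 10.2 × 31.2 = 318.24 mm·m/s
Outflow: F_out = 7.69 × 21.7 = 166.873 mm·m/s
Steady-state rate R = (F_in − F_out)/L = (318.24 − 166.873) / 70800 m = 2.138e-03 mm/s.
R = 2.138e-03 × 3600 = 7.70 mm/hr.
Over 4.3 h: total = 7.70 × 4.3 = 33.11 ≈ 33 mm.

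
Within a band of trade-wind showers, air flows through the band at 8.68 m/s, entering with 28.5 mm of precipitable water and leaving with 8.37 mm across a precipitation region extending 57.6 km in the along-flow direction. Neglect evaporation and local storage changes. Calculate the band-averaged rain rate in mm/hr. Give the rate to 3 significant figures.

Column moisture flux per unit crosswind length is F = V × PW.
Inflow: F_in = 8.68 × 28.5 = 247.38 mm·m/s
Outflow: F_out = 8.68 × 8.37 = 72.6516 mm·m/s
Steady-state rate R = (F_in − F_out)/L = (247.38 − 72.6516) / 57600 m = 3.033e-03 mm/s.
R = 3.033e-03 × 3600 = 10.9 mm/hr.

R ≈ 10.9 mm/hr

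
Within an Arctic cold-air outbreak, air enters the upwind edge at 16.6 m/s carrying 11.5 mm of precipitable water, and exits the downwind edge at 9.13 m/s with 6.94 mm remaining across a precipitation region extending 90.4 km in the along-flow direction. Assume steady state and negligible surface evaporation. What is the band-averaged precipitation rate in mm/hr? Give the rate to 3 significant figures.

Column moisture flux per unit crosswind length is F = V × PW.
Inflow: F_in = 16.6 × 11.5 = 190.9 mm·m/s
Outflow: F_out = 9.13 × 6.94 = 63.3622 mm·m/s
Steady-state rate R = (F_in − F_out)/L = (190.9 − 63.3622) / 90400 m = 1.411e-03 mm/s.
R = 1.411e-03 × 3600 = 5.08 mm/hr.

R ≈ 5.08 mm/hr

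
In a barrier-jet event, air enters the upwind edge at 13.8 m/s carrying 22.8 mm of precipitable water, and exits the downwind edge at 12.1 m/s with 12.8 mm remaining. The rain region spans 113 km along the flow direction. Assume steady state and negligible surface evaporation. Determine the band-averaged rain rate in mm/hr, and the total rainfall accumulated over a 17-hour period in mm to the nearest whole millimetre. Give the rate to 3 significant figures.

Column moisture flux per unit crosswind length is F = V × PW.
Inflow: F_in = 13.8 × 22.8 = 314.64 mm·m/s
Outflow: F_out = 12.1 × 12.8 = 154.88 mm·m/s
Steady-state rate R = (F_in − F_out)/L = (314.64 − 154.88) / 113000 m = 1.414e-03 mm/s.
R = 1.414e-03 × 3600 = 5.09 mm/hr.
Over 17 h: total = 5.09 × 17 = 86.53 ≈ 87 mm.

R ≈ 5.09 mm/hr; total ≈ 87 mm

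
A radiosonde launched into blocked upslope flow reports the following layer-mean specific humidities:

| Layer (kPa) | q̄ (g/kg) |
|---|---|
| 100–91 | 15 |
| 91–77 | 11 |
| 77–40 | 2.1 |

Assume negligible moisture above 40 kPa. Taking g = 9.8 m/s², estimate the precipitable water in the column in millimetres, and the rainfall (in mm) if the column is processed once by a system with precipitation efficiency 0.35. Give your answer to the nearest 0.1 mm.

PW ≈ 37.4 mm; rainfall ≈ 13.1 mm

Precipitable water is the column-integrated vapour mass per unit area: PW = (1/g) Σ q̄ Δp, with q in kg/kg and Δp in Pa (1 kg/m² of water = 1 mm).
Layer 100–91 kPa: Δp = 90 hPa = 9000 Pa, q̄ = 0.015 kg/kg → 0.015 × 9000 / 9.8 = 13.78 mm
Layer 91–77 kPa: Δp = 140 hPa = 14000 Pa, q̄ = 0.011 kg/kg → 0.011 × 14000 / 9.8 = 15.71 mm
Layer 77–40 kPa: Δp = 370 hPa = 37000 Pa, q̄ = 0.0021 kg/kg → 0.0021 × 37000 / 9.8 = 7.93 mm
PW = 13.78 + 15.71 + 7.93 = 37.42 ≈ 37.4 mm.
Rainfall = ε × PW = 0.35 × 37.4 = 13.1 mm.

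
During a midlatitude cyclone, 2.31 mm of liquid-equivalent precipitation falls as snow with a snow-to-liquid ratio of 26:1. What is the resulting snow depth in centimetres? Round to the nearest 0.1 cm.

snow depth ≈ 6.0 cm

Snow depth = liquid × ratio = 2.31 mm × 26 = 60.06 mm = 6.0 cm.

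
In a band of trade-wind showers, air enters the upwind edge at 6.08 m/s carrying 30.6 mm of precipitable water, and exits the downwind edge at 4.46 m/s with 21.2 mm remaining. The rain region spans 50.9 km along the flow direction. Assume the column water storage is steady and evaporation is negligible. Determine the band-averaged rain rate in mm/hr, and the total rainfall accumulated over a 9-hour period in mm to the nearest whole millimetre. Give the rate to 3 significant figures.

R ≈ 6.47 mm/hr; total ≈ 58 mm

Column moisture flux per unit crosswind length is F = V × PW.
Inflow: F_in = 6.08 × 30.6 = 186.048 mm·m/s
Outflow: F_out = 4.46 × 21.2 = 94.552 mm·m/s
Steady-state rate R = (F_in − F_out)/L = (186.048 − 94.552) / 50900 m = 1.798e-03 mm/s.
R = 1.798e-03 × 3600 = 6.47 mm/hr.
Over 9 h: total = 6.47 × 9 = 58.23 ≈ 58 mm.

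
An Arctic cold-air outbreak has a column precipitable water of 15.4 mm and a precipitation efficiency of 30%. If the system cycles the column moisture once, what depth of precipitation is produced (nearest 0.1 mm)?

Precipitation = ε × PW = 0.30 × 15.4 = 4.6 mm.

precipitation ≈ 4.6 mm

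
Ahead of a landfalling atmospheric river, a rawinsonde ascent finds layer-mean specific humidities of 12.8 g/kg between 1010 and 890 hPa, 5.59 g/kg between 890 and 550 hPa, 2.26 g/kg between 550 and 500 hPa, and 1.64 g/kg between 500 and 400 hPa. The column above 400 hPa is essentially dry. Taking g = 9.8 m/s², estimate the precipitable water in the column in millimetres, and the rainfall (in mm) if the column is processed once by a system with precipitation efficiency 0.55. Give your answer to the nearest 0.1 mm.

Precipitable water is the column-integrated vapour mass per unit area: PW = (1/g) Σ q̄ Δp, with q in kg/kg and Δp in Pa (1 kg/m² of water = 1 mm).
Layer 1010–890 hPa: Δp = 120 hPa = 12000 Pa, q̄ = 0.0128 kg/kg → 0.0128 × 12000 / 9.8 = 15.67 mm
Layer 890–550 hPa: Δp = 340 hPa = 34000 Pa, q̄ = 0.00559 kg/kg → 0.00559 × 34000 / 9.8 = 19.39 mm
Layer 550–500 hPa: Δp = 50 hPa = 5000 Pa, q̄ = 0.00226 kg/kg → 0.00226 × 5000 / 9.8 = 1.15 mm
Layer 500–400 hPa: Δp = 100 hPa = 10000 Pa, q̄ = 0.00164 kg/kg → 0.00164 × 10000 / 9.8 = 1.67 mm
PW = 15.67 + 19.39 + 1.15 + 1.67 = 37.88 ≈ 37.9 mm.
Rainfall = ε × PW = 0.55 × 37.9 = 20.8 mm.

PW ≈ 37.9 mm; rainfall ≈ 20.8 mm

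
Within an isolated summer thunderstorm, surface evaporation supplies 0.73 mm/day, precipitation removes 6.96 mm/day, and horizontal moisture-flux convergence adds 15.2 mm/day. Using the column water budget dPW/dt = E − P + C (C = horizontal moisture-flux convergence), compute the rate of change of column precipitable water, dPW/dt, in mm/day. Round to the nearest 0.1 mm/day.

dPW/dt ≈ 9.0 mm/day

dPW/dt = E − P + C = 0.73 − 6.96 + (15.2) = 9.0 mm/day.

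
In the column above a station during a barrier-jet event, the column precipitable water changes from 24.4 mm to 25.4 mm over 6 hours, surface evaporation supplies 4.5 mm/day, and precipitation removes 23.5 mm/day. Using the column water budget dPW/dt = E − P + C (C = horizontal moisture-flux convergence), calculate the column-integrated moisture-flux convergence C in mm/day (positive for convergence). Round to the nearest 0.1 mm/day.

dPW/dt = (25.4 − 24.4) mm / (6/24 day) = +4.000 mm/day.
C = dPW/dt − E + P = (+4.000) − 4.5 + 23.5 = 23.0 mm/day.

C ≈ 23.0 mm/day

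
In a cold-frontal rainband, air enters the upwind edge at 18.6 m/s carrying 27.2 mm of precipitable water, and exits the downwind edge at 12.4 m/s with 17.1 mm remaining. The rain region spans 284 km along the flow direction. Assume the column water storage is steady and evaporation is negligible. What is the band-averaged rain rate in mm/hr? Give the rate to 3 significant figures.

Column moisture flux per unit crosswind length is F = V × PW.
Inflow: F_in = 18.6 × 27.2 = 505.92 mm·m/s
Outflow: F_out = 12.4 × 17.1 = 212.04 mm·m/s
Steady-state rate R = (F_in − F_out)/L = (505.92 − 212.04) / 284000 m = 1.035e-03 mm/s.
R = 1.035e-03 × 3600 = 3.73 mm/hr.

R ≈ 3.73 mm/hr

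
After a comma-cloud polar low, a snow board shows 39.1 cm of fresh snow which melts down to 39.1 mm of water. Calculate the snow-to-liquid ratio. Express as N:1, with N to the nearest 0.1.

ratio ≈ 10.0

Ratio = snow depth / SWE = 391 mm / 39.1 mm = 10.0, i.e. 10.0:1.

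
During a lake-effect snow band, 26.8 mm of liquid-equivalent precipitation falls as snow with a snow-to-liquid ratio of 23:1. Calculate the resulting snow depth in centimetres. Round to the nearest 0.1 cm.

snow depth ≈ 61.6 cm

Snow depth = liquid × ratio = 26.8 mm × 23 = 616.4 mm = 61.6 cm.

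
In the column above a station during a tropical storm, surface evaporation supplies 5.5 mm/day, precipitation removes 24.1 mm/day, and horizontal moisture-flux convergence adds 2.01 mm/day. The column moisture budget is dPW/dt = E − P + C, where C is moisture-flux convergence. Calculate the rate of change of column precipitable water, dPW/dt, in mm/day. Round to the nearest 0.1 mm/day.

dPW/dt ≈ -16.6 mm/day

dPW/dt = E − P + C = 5.5 − 24.1 + (2.01) = -16.6 mm/day.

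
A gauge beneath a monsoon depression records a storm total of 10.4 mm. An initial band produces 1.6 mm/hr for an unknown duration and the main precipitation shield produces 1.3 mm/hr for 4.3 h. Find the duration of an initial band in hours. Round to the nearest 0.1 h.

duration ≈ 3.0 h

Known phases: 1.3 × 4.3 = 5.59 mm.
Remaining depth = 10.4 − 5.59 = 4.81 mm.
Duration = 4.81 / 1.6 = 3.0 h.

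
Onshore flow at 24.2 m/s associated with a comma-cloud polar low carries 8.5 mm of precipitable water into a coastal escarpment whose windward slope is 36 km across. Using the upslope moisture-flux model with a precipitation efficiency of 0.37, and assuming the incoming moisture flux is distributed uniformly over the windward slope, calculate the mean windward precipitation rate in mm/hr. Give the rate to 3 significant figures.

R ≈ 7.61 mm/hr

Incoming column moisture flux per unit ridge length: F = V × PW = 24.2 × 8.5 = 205.7 mm·m/s.
Spread over the 36 km slope with efficiency ε = 0.37: R = ε·F/W = 0.37 × 205.7 / 36000 m = 2.114e-03 mm/s.
R = 2.114e-03 × 3600 = 7.61 mm/hr.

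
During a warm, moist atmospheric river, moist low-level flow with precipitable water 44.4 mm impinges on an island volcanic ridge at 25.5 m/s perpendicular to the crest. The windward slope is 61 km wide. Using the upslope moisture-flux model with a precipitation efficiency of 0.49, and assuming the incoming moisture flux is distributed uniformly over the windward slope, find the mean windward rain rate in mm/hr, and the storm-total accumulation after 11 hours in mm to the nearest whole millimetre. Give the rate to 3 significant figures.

R ≈ 32.7 mm/hr; total ≈ 360 mm

Incoming column moisture flux per unit ridge length: F = V × PW = 25.5 × 44.4 = 1132.2 mm·m/s.
Spread over the 61 km slope with efficiency ε = 0.49: R = ε·F/W = 0.49 × 1132.2 / 61000 m = 9.095e-03 mm/s.
R = 9.095e-03 × 3600 = 32.7 mm/hr.
Over 11 h: total = 32.7 × 11 = 359.7 ≈ 360 mm.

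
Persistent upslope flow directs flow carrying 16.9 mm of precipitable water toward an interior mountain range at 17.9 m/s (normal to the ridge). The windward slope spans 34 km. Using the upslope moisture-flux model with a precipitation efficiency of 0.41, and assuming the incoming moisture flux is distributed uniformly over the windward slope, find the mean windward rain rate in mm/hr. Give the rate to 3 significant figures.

Incoming column moisture flux per unit ridge length: F = V × PW = 17.9 × 16.9 = 302.51 mm·m/s.
Spread over the 34 km slope with efficiency ε = 0.41: R = ε·F/W = 0.41 × 302.51 / 34000 m = 3.648e-03 mm/s.
R = 3.648e-03 × 3600 = 13.1 mm/hr.

R ≈ 13.1 mm/hr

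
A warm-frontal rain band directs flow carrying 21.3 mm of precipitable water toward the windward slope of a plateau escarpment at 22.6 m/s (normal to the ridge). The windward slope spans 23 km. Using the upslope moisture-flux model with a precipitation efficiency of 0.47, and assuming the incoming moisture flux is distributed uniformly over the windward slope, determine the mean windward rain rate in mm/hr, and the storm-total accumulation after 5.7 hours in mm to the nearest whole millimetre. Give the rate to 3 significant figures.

Incoming column moisture flux per unit ridge length: F = V × PW = 22.6 × 21.3 = 481.38 mm·m/s.
Spread over the 23 km slope with efficiency ε = 0.47: R = ε·F/W = 0.47 × 481.38 / 23000 m = 9.837e-03 mm/s.
R = 9.837e-03 × 3600 = 35.4 mm/hr.
Over 5.7 h: total = 35.4 × 5.7 = 201.78 ≈ 202 mm.

R ≈ 35.4 mm/hr; total ≈ 202 mm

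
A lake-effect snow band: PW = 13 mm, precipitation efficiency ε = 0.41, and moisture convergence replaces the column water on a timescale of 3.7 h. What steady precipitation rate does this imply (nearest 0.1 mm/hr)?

R ≈ 1.4 mm/hr

Each overturning extracts ε × PW = 0.41 × 13 = 5.33 mm.
Rate = ε·PW / τ = 5.33 / 3.7 h = 1.4 mm/hr.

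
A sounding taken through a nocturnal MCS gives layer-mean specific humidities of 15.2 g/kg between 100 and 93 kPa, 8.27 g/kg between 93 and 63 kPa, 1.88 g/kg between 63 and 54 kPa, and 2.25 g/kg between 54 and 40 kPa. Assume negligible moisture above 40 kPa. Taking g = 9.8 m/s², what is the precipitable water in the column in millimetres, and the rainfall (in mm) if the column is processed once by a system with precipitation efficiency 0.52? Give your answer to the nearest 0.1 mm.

Precipitable water is the column-integrated vapour mass per unit area: PW = (1/g) Σ q̄ Δp, with q in kg/kg and Δp in Pa (1 kg/m² of water = 1 mm).
Layer 100–93 kPa: Δp = 70 hPa = 7000 Pa, q̄ = 0.0152 kg/kg → 0.0152 × 7000 / 9.8 = 10.86 mm
Layer 93–63 kPa: Δp = 300 hPa = 30000 Pa, q̄ = 0.00827 kg/kg → 0.00827 × 30000 / 9.8 = 25.32 mm
Layer 63–54 kPa: Δp = 90 hPa = 9000 Pa, q̄ = 0.00188 kg/kg → 0.00188 × 9000 / 9.8 = 1.73 mm
Layer 54–40 kPa: Δp = 140 hPa = 14000 Pa, q̄ = 0.00225 kg/kg → 0.00225 × 14000 / 9.8 = 3.21 mm
PW = 10.86 + 25.32 + 1.73 + 3.21 = 41.12 ≈ 41.1 mm.
Rainfall = ε × PW = 0.52 × 41.1 = 21.4 mm.

PW ≈ 41.1 mm; rainfall ≈ 21.4 mm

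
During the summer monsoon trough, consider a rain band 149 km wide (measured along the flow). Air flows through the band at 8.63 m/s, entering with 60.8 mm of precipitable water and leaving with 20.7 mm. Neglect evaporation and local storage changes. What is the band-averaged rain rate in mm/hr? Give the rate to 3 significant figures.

Column moisture flux per unit crosswind length is F = V × PW.
Inflow: F_in = 8.63 × 60.8 = 524.704 mm·m/s
Outflow: F_out = 8.63 × 20.7 = 178.641 mm·m/s
Steady-state rate R = (F_in − F_out)/L = (524.704 − 178.641) / 149000 m = 2.323e-03 mm/s.
R = 2.323e-03 × 3600 = 8.36 mm/hr.

R ≈ 8.36 mm/hr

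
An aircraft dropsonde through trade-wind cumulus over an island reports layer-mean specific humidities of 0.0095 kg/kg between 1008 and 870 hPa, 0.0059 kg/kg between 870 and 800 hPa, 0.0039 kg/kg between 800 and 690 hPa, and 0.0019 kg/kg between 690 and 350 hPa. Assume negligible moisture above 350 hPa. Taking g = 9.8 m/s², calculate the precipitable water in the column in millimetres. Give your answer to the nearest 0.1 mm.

Precipitable water is the column-integrated vapour mass per unit area: PW = (1/g) Σ q̄ Δp, with q in kg/kg and Δp in Pa (1 kg/m² of water = 1 mm).
Layer 1008–870 hPa: Δp = 138 hPa = 13800 Pa, q̄ = 0.0095 kg/kg → 0.0095 × 13800 / 9.8 = 13.38 mm
Layer 870–800 hPa: Δp = 70 hPa = 7000 Pa, q̄ = 0.0059 kg/kg → 0.0059 × 7000 / 9.8 = 4.21 mm
Layer 800–690 hPa: Δp = 110 hPa = 11000 Pa, q̄ = 0.0039 kg/kg → 0.0039 × 11000 / 9.8 = 4.38 mm
Layer 690–350 hPa: Δp = 340 hPa = 34000 Pa, q̄ = 0.0019 kg/kg → 0.0019 × 34000 / 9.8 = 6.59 mm
PW = 13.38 + 4.21 + 4.38 + 6.59 = 28.56 ≈ 28.6 mm.

PW ≈ 28.6 mm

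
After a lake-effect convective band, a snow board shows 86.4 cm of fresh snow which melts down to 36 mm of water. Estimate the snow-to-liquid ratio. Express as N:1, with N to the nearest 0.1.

Ratio = snow depth / SWE = 864 mm / 36 mm = 24.0, i.e. 24.0:1.

ratio ≈ 24.0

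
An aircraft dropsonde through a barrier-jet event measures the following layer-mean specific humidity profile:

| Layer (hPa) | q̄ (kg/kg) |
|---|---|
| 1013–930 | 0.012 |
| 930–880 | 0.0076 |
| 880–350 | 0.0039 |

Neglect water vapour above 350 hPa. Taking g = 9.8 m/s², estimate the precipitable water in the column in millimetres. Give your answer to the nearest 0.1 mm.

Precipitable water is the column-integrated vapour mass per unit area: PW = (1/g) Σ q̄ Δp, with q in kg/kg and Δp in Pa (1 kg/m² of water = 1 mm).
Layer 1013–930 hPa: Δp = 83 hPa = 8300 Pa, q̄ = 0.012 kg/kg → 0.012 × 8300 / 9.8 = 10.16 mm
Layer 930–880 hPa: Δp = 50 hPa = 5000 Pa, q̄ = 0.0076 kg/kg → 0.0076 × 5000 / 9.8 = 3.88 mm
Layer 880–350 hPa: Δp = 530 hPa = 53000 Pa, q̄ = 0.0039 kg/kg → 0.0039 × 53000 / 9.8 = 21.09 mm
PW = 10.16 + 3.88 + 21.09 = 35.13 ≈ 35.1 mm.

PW ≈ 35.1 mm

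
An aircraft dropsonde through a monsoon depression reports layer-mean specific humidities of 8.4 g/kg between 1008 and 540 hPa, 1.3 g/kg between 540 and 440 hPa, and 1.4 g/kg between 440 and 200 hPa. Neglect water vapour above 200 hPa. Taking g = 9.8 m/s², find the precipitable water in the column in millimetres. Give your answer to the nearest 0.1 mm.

Precipitable water is the column-integrated vapour mass per unit area: PW = (1/g) Σ q̄ Δp, with q in kg/kg and Δp in Pa (1 kg/m² of water = 1 mm).
Layer 1008–540 hPa: Δp = 468 hPa = 46800 Pa, q̄ = 0.0084 kg/kg → 0.0084 × 46800 / 9.8 = 40.11 mm
Layer 540–440 hPa: Δp = 100 hPa = 10000 Pa, q̄ = 0.0013 kg/kg → 0.0013 × 10000 / 9.8 = 1.33 mm
Layer 440–200 hPa: Δp = 240 hPa = 24000 Pa, q̄ = 0.0014 kg/kg → 0.0014 × 24000 / 9.8 = 3.43 mm
PW = 40.11 + 1.33 + 3.43 = 44.87 ≈ 44.9 mm.

PW ≈ 44.9 mm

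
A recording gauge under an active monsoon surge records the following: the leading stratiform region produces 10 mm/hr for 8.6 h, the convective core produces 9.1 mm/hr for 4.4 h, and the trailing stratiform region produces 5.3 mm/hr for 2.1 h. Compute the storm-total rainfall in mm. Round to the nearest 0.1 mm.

total ≈ 137.2 mm

Total = Σ Rᵢ Δtᵢ = 10 × 8.6 + 9.1 × 4.4 + 5.3 × 2.1
      = 86 + 40.04 + 11.13 = 137.2 mm.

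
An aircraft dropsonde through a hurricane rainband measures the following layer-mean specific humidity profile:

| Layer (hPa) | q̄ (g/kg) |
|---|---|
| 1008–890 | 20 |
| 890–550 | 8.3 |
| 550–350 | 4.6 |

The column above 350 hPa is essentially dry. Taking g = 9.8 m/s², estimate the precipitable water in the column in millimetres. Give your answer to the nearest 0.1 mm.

PW ≈ 62.3 mm

Precipitable water is the column-integrated vapour mass per unit area: PW = (1/g) Σ q̄ Δp, with q in kg/kg and Δp in Pa (1 kg/m² of water = 1 mm).
Layer 1008–890 hPa: Δp = 118 hPa = 11800 Pa, q̄ = 0.02 kg/kg → 0.02 × 11800 / 9.8 = 24.08 mm
Layer 890–550 hPa: Δp = 340 hPa = 34000 Pa, q̄ = 0.0083 kg/kg → 0.0083 × 34000 / 9.8 = 28.80 mm
Layer 550–350 hPa: Δp = 200 hPa = 20000 Pa, q̄ = 0.0046 kg/kg → 0.0046 × 20000 / 9.8 = 9.39 mm
PW = 24.08 + 28.80 + 9.39 = 62.27 ≈ 62.3 mm.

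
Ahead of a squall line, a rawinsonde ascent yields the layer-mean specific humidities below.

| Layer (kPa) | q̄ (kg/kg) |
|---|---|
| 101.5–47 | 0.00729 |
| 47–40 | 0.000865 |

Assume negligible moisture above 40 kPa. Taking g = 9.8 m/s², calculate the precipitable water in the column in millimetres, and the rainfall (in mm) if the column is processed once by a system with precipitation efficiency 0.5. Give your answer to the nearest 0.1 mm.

Precipitable water is the column-integrated vapour mass per unit area: PW = (1/g) Σ q̄ Δp, with q in kg/kg and Δp in Pa (1 kg/m² of water = 1 mm).
Layer 101.5–47 kPa: Δp = 545 hPa = 54500 Pa, q̄ = 0.00729 kg/kg → 0.00729 × 54500 / 9.8 = 40.54 mm
Layer 47–40 kPa: Δp = 70 hPa = 7000 Pa, q̄ = 0.000865 kg/kg → 0.000865 × 7000 / 9.8 = 0.62 mm
PW = 40.54 + 0.62 = 41.16 ≈ 41.2 mm.
Rainfall = ε × PW = 0.5 × 41.2 = 20.6 mm.

PW ≈ 41.2 mm; rainfall ≈ 20.6 mm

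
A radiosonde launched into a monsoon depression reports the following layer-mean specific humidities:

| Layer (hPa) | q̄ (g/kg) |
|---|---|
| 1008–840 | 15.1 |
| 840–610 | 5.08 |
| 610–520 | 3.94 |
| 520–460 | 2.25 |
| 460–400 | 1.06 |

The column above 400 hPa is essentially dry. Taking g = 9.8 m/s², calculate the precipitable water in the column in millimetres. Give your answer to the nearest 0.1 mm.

Precipitable water is the column-integrated vapour mass per unit area: PW = (1/g) Σ q̄ Δp, with q in kg/kg and Δp in Pa (1 kg/m² of water = 1 mm).
Layer 1008–840 hPa: Δp = 168 hPa = 16800 Pa, q̄ = 0.0151 kg/kg → 0.0151 × 16800 / 9.8 = 25.89 mm
Layer 840–610 hPa: Δp = 230 hPa = 23000 Pa, q̄ = 0.00508 kg/kg → 0.00508 × 23000 / 9.8 = 11.92 mm
Layer 610–520 hPa: Δp = 90 hPa = 9000 Pa, q̄ = 0.00394 kg/kg → 0.00394 × 9000 / 9.8 = 3.62 mm
Layer 520–460 hPa: Δp = 60 hPa = 6000 Pa, q̄ = 0.00225 kg/kg → 0.00225 × 6000 / 9.8 = 1.38 mm
Layer 460–400 hPa: Δp = 60 hPa = 6000 Pa, q̄ = 0.00106 kg/kg → 0.00106 × 6000 / 9.8 = 0.65 mm
PW = 25.89 + 11.92 + 3.62 + 1.38 + 0.65 = 43.46 ≈ 43.5 mm.

PW ≈ 43.5 mm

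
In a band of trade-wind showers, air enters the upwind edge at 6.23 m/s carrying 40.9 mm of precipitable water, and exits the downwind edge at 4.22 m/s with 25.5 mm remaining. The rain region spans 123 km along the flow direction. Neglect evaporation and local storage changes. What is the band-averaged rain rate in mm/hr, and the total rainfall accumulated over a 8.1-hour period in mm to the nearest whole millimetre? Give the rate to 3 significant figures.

Column moisture flux per unit crosswind length is F = V × PW.
Inflow: F_in = 6.23 × 40.9 = 254.807 mm·m/s
Outflow: F_out = 4.22 × 25.5 = 107.61 mm·m/s
Steady-state rate R = (F_in − F_out)/L = (254.807 − 107.61) / 123000 m = 1.197e-03 mm/s.
R = 1.197e-03 × 3600 = 4.31 mm/hr.
Over 8.1 h: total = 4.31 × 8.1 = 34.911 ≈ 35 mm.

R ≈ 4.31 mm/hr; total ≈ 35 mm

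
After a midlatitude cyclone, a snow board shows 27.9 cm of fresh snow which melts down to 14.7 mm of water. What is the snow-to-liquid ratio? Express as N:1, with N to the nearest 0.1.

Ratio = snow depth / SWE = 279 mm / 14.7 mm = 19.0, i.e. 19.0:1.

ratio ≈ 19.0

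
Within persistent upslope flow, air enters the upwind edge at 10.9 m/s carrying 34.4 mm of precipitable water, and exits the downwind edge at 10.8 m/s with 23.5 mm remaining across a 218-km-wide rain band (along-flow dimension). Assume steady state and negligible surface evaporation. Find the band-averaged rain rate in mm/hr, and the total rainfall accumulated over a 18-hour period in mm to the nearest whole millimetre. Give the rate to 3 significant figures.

R ≈ 2.00 mm/hr; total ≈ 36 mm

Column moisture flux per unit crosswind length is F = V × PW.
Inflow: F_in = 10.9 × 34.4 = 374.96 mm·m/s
Outflow: F_out = 10.8 × 23.5 = 253.8 mm·m/s
Steady-state rate R = (F_in − F_out)/L = (374.96 − 253.8) / 218000 m = 5.558e-04 mm/s.
R = 5.558e-04 × 3600 = 2.00 mm/hr.
Over 18 h: total = 2.00 × 18 = 36 mm.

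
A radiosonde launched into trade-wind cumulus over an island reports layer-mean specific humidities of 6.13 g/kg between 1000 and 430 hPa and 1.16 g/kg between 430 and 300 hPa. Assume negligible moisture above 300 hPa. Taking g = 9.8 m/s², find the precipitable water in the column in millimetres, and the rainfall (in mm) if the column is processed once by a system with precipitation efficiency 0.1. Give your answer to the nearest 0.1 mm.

PW ≈ 37.2 mm; rainfall ≈ 3.7 mm

Precipitable water is the column-integrated vapour mass per unit area: PW = (1/g) Σ q̄ Δp, with q in kg/kg and Δp in Pa (1 kg/m² of water = 1 mm).
Layer 1000–430 hPa: Δp = 570 hPa = 57000 Pa, q̄ = 0.00613 kg/kg → 0.00613 × 57000 / 9.8 = 35.65 mm
Layer 430–300 hPa: Δp = 130 hPa = 13000 Pa, q̄ = 0.00116 kg/kg → 0.00116 × 13000 / 9.8 = 1.54 mm
PW = 35.65 + 1.54 = 37.19 ≈ 37.2 mm.
Rainfall = ε × PW = 0.1 × 37.2 = 3.7 mm.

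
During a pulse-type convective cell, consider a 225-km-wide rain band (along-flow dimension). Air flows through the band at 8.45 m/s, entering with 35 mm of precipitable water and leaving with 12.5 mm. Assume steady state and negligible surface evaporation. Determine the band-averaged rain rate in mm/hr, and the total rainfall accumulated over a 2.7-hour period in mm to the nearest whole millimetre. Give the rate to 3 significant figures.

Column moisture flux per unit crosswind length is F = V × PW.
Inflow: F_in = 8.45 × 35 = 295.75 mm·m/s
Outflow: F_out = 8.45 × 12.5 = 105.625 mm·m/s
Steady-state rate R = (F_in − F_out)/L = (295.75 − 105.625) / 225000 m = 8.450e-04 mm/s.
R = 8.450e-04 × 3600 = 3.04 mm/hr.
Over 2.7 h: total = 3.04 × 2.7 = 8.208 ≈ 8 mm.

R ≈ 3.04 mm/hr; total ≈ 8 mm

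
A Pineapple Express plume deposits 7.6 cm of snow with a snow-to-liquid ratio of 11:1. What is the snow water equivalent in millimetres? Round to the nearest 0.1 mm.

SWE = snow depth / ratio = 7.6 cm / 11 = 0.691 cm = 6.9 mm.

SWE ≈ 6.9 mm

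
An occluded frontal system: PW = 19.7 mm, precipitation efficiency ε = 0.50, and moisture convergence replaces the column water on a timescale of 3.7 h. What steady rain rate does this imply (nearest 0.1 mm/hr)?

R ≈ 2.7 mm/hr

Each overturning extracts ε × PW = 0.50 × 19.7 = 9.85 mm.
Rate = ε·PW / τ = 9.85 / 3.7 h = 2.7 mm/hr.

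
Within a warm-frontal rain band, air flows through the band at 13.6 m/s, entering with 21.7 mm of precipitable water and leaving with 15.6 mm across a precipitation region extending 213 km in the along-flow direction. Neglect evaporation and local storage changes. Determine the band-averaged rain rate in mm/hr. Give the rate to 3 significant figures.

Column moisture flux per unit crosswind length is F = V × PW.
Inflow: F_in = 13.6 × 21.7 = 295.12 mm·m/s
Outflow: F_out = 13.6 × 15.6 = 212.16 mm·m/s
Steady-state rate R = (F_in − F_out)/L = (295.12 − 212.16) / 213000 m = 3.895e-04 mm/s.
R = 3.895e-04 × 3600 = 1.40 mm/hr.

R ≈ 1.40 mm/hr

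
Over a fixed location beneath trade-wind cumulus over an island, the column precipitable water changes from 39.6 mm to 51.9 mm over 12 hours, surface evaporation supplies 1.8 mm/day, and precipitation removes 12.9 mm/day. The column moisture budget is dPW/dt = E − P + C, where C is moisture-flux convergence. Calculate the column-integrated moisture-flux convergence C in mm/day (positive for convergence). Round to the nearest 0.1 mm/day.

C ≈ 35.7 mm/day

dPW/dt = (51.9 − 39.6) mm / (12/24 day) = +24.600 mm/day.
C = dPW/dt − E + P = (+24.600) − 1.8 + 12.9 = 35.7 mm/day.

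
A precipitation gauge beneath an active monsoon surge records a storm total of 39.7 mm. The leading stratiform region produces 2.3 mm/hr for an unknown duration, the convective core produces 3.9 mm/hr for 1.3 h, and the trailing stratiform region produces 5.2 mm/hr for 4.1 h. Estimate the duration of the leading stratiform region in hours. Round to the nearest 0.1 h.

Known phases: 3.9 × 1.3 + 5.2 × 4.1 = 5.07 + 21.32 = 26.39 mm.
Remaining depth = 39.7 − 26.39 = 13.31 mm.
Duration = 13.31 / 2.3 = 5.8 h.

duration ≈ 5.8 h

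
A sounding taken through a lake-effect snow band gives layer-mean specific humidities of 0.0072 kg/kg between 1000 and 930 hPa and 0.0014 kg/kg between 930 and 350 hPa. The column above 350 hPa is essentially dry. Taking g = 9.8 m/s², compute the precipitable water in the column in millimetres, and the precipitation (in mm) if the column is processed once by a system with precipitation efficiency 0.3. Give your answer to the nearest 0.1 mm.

PW ≈ 13.4 mm; precipitation ≈ 4.0 mm

Precipitable water is the column-integrated vapour mass per unit area: PW = (1/g) Σ q̄ Δp, with q in kg/kg and Δp in Pa (1 kg/m² of water = 1 mm).
Layer 1000–930 hPa: Δp = 70 hPa = 7000 Pa, q̄ = 0.0072 kg/kg → 0.0072 × 7000 / 9.8 = 5.14 mm
Layer 930–350 hPa: Δp = 580 hPa = 58000 Pa, q̄ = 0.0014 kg/kg → 0.0014 × 58000 / 9.8 = 8.29 mm
PW = 5.14 + 8.29 = 13.43 ≈ 13.4 mm.
Precipitation = ε × PW = 0.3 × 13.4 = 4.0 mm.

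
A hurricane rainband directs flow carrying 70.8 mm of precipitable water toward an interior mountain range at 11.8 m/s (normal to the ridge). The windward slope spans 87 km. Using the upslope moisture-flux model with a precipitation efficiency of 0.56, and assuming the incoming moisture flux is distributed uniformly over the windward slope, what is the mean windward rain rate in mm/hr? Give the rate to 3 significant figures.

R ≈ 19.4 mm/hr

Incoming column moisture flux per unit ridge length: F = V × PW = 11.8 × 70.8 = 835.44 mm·m/s.
Spread over the 87 km slope with efficiency ε = 0.56: R = ε·F/W = 0.56 × 835.44 / 87000 m = 5.378e-03 mm/s.
R = 5.378e-03 × 3600 = 19.4 mm/hr.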